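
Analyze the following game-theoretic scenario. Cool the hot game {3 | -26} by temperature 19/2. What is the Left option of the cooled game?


Original game: {3 | -26} (a switch {a | b} with a > b).
Cooling by t (for t below the temperature (a - b)/2 = 29/2) taxes each move by t: {a | b} cooled by t is {a - t | b + t}.
Cooling amount: t = 19/2
Cooled Left option: 3 - 19/2 = -13/2
Cooled Right option: -26 + 19/2 = -33/2
Cooled game: {-13/2 | -33/2}
Left option = -13/2

-13/2


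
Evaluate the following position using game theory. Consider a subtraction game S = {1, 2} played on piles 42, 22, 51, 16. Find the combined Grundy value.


Subtraction set: {1, 2}
For this subtraction set, G(n) = n mod 3 (period = max + 1 = 3).
Pile 1 (size 42): G(42) = 42 mod 3 = 0
Pile 2 (size 22): G(22) = 22 mod 3 = 1
Pile 3 (size 51): G(51) = 51 mod 3 = 0
Pile 4 (size 16): G(16) = 16 mod 3 = 1
Total Grundy value = XOR of all: 0 XOR 1 XOR 0 XOR 1 = 0

0


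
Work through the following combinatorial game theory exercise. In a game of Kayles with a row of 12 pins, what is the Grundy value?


Kayles: a move removes 1 or 2 adjacent pins from a contiguous row.
Removing pins from a row of k leaves two independent rows (a, b) with a + b = k - 1 (one pin) or a + b = k - 2 (two pins); an end removal gives a = 0.
By Sprague-Grundy, G(k) = mex{ G(a) XOR G(b) } over all these splits. G(0) = 0.
G(1): splits (0,0):0^0=0 -> mex({0}) = 1
G(2): splits (0,1):0^1=1 (0,0):0^0=0 -> mex({0, 1}) = 2
G(3): splits (0,2):0^2=2 (1,1):1^1=0 (0,1):0^1=1 -> mex({0, 1, 2}) = 3
G(4): splits (0,3):0^3=3 (1,2):1^2=3 (0,2):0^2=2 (1,1):1^1=0 -> mex({0, 2, 3}) = 1
G(5): splits (0,4):0^1=1 (1,3):1^3=2 (2,2):2^2=0 (0,3):0^3=3 (1,2):1^2=3 -> mex({0, 1, 2, 3}) = 4
G(6) = mex({0, 1, 2, 4}) = 3
G(7) = mex({0, 1, 3, 4, 5}) = 2
G(8) = mex({0, 2, 3, 5, 6}) = 1
G(9) = mex({0, 1, 2, 3, 6, 7}) = 4
G(10) = mex({0, 1, 3, 4, 5, 7}) = 2
G(11) = mex({0, 1, 2, 3, 4, 5}) = 6
G(12) = mex({0, 1, 2, 3, 5, 6, 7}) = 4
Therefore G(12) = 4.

4


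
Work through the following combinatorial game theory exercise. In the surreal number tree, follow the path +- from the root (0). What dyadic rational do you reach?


Sign expansion: +-
Rule: track bounds (lo, hi), initially (-inf, +inf). On '+', the current value becomes lo and we move to the simplest number in (value, hi): value + 1 if hi = +inf, otherwise the midpoint (value + hi)/2. On '-', the current value becomes hi and we move to value - 1 if lo = -inf, otherwise the midpoint (lo + value)/2.
Start at 0.
Step 1: sign = +, move right. Bounds: (0, +inf). Value = 1
Step 2: sign = -, move left. Bounds: (0, 1). Value = 1/2
The surreal number with sign expansion +- is 1/2.

1/2


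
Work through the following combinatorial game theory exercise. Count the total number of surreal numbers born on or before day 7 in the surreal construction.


Day 0: {|} = 0 is born. Count = 1.
Day n: the number of surreal numbers born by day n is 2^(n+1) - 1.
By day 0: 2^1 - 1 = 1
By day 1: 2^2 - 1 = 3
By day 2: 2^3 - 1 = 7
By day 3: 2^4 - 1 = 15
By day 4: 2^5 - 1 = 31
By day 5: 2^6 - 1 = 63
By day 6: 2^7 - 1 = 127
By day 7: 2^8 - 1 = 255
By day 7: 255 surreal numbers.

255


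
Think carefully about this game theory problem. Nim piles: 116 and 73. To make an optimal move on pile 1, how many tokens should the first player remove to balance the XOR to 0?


Piles: 116 and 73
Current XOR: 116 XOR 73 = 61 (non-zero, so this is an N-position).
To make the XOR zero, we need to find a move that balances the piles.
For pile 1 (size 116): target = 116 XOR 61 = 73
We reduce pile 1 from 116 to 73.
Tokens removed: 116 - 73 = 43
Verification: 73 XOR 73 = 0

43


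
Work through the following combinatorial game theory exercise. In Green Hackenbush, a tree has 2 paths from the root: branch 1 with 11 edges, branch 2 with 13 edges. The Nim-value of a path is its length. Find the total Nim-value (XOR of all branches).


The tree has 2 branches from the ground vertex.
In Green Hackenbush, the Nim-value of a simple path of length k is k.
Branch 1: length 11, Nim-value = 11
Branch 2: length 13, Nim-value = 13
Total Nim-value = XOR of all branch values:
0 XOR 11 = 11
11 XOR 13 = 6
Nim-value of the tree = 6

6


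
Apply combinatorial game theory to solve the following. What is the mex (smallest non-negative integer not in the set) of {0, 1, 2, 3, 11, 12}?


Set = {0, 1, 2, 3, 11, 12}
0 is in the set.
1 is in the set.
2 is in the set.
3 is in the set.
4 is NOT in the set. This is the mex.
mex = 4

4


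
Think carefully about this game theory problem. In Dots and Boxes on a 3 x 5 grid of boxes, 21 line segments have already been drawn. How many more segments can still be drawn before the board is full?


Grid: 3 x 5 boxes, i.e. 4 rows and 6 columns of dots.
Horizontal edges: (rows + 1) * cols = 4 * 5 = 20
Vertical edges: rows * (cols + 1) = 3 * 6 = 18
Total edges: 20 + 18 = 38
Edges drawn: 21
Remaining: 38 - 21 = 17

17


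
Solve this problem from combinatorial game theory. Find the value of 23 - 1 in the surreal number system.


x = 23, y = 1
x - y = 23 - 1 = 22

22


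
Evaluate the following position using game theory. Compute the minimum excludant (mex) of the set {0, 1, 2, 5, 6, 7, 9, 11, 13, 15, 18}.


Set = {0, 1, 2, 5, 6, 7, 9, 11, 13, 15, 18}
0 is in the set.
1 is in the set.
2 is in the set.
3 is NOT in the set. This is the mex.
mex = 3

3


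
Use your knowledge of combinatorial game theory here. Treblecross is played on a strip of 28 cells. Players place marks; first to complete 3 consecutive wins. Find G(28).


Treblecross: place X on empty cells; 3-in-a-row wins.
Playing within two cells of an existing X lets the opponent win at once, so sensible play treats the cells i-2..i+2 around each X as dead. The player left with no safe cell loses, so this is a normal-play take-away game on strips of safe cells.
Placing X at cell i (0-indexed) of a strip of k safe cells leaves independent strips of sizes max(0, i-2) and max(0, k-i-3). Hence G(k) = mex{ G(max(0,i-2)) XOR G(max(0,k-i-3)) : 0 <= i < k }, with G(0) = 0.
G(1): splits (0,0):0^0=0 -> mex({0}) = 1
G(2): splits (0,0):0^0=0 -> mex({0}) = 1
G(3): splits (0,0):0^0=0 -> mex({0}) = 1
G(4): splits (0,1):0^1=1 (0,0):0^0=0 -> mex({0, 1}) = 2
G(5): splits (0,2):0^1=1 (0,1):0^1=1 (0,0):0^0=0 -> mex({0, 1}) = 2
G(6) = mex({1}) = 0
G(7) = mex({0, 1, 2}) = 3
G(8) = mex({0, 1, 2}) = 3
G(9) = mex({0, 2}) = 1
G(10) = mex({0, 2, 3}) = 1
G(11) = mex({0, 3}) = 1
G(12) = mex({1, 3}) = 0
G(13) = mex({0, 1, 2, 3}) = 4
G(14) = mex({0, 1, 2}) = 3
G(15) = mex({0, 1, 2}) = 3
G(16) = mex({0, 1, 2, 4}) = 3
G(17) = mex({0, 1, 3, 4}) = 2
G(18) = mex({0, 1, 3, 4}) = 2
G(19) = mex({0, 1, 3, 5}) = 2
G(20) = mex({0, 1, 2, 3, 5}) = 4
G(21) = mex({0, 1, 2, 3, 5}) = 4
G(22) = mex({1, 2, 6}) = 0
G(23) = mex({0, 1, 2, 3, 4, 6}) = 5
G(24) = mex({0, 1, 2, 3, 4}) = 5
G(25) = mex({0, 1, 3, 4, 7}) = 2
G(26) = mex({0, 1, 3, 4, 5, 7}) = 2
G(27) = mex({0, 1, 3, 5}) = 2
G(28) = mex({0, 1, 2, 5}) = 3
Therefore G(28) = 3.

3


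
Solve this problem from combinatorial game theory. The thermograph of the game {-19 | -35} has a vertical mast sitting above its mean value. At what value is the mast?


Game = {-19 | -35}, a switch {a | b} with numbers a > b.
Its thermograph has left wall a - t and right wall b + t, which meet at t = (a - b)/2, where both equal (a + b)/2. So the mast (mean value) is at (a + b)/2.
Mean = (-19 + (-35))/2 = -54/2 = -27

-27


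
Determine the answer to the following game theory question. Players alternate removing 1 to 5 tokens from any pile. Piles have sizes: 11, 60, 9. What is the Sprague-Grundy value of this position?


Subtraction set: {1, 2, 3, 4, 5}
For this subtraction set, G(n) = n mod 6 (period = max + 1 = 6).
Pile 1 (size 11): G(11) = 11 mod 6 = 5
Pile 2 (size 60): G(60) = 60 mod 6 = 0
Pile 3 (size 9): G(9) = 9 mod 6 = 3
Total Grundy value = XOR of all: 5 XOR 0 XOR 3 = 6

6


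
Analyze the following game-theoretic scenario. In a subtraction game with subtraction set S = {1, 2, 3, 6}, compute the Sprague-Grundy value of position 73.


The subtraction set is S = {1, 2, 3, 6}.
G(k) = mex{ G(k - s) : s in S, s <= k }. We compute iteratively: G(0) = 0.
G(1) = mex({0}) = 1
G(2) = mex({0, 1}) = 2
G(3) = mex({0, 1, 2}) = 3
G(4) = mex({1, 2, 3}) = 0
G(5) = mex({0, 2, 3}) = 1
G(6) = mex({0, 1, 3}) = 2
G(7) = mex({0, 1, 2}) = 3
G(8) = mex({1, 2, 3}) = 0
G(9) = mex({0, 2, 3}) = 1
Observe that G(4)..G(9) = 0, 1, 2, 3, 0, 1 repeats G(0)..G(5) = 0, 1, 2, 3, 0, 1.
For k >= max(S) = 6, G(k) is determined by the previous 6 values G(k-6)..G(k-1); a window of 6 consecutive values has recurred shifted by 4, so by induction G(k + 4) = G(k) for all k >= 0: the sequence is periodic from the start with period 4.
One period: G(0..3) = 0, 1, 2, 3.
73 mod 4 = 1, so G(73) = G(1) = 1.

1


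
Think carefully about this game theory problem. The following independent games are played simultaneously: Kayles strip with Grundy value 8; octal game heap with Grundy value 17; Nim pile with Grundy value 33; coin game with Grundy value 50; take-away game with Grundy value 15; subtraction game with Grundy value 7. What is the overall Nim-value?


By the Sprague-Grundy theorem, the Grundy value of a sum of games is the XOR of individual Grundy values.
Kayles strip: Grundy value = 8. Running XOR: 0 XOR 8 = 8
octal game heap: Grundy value = 17. Running XOR: 8 XOR 17 = 25
Nim pile: Grundy value = 33. Running XOR: 25 XOR 33 = 56
coin game: Grundy value = 50. Running XOR: 56 XOR 50 = 10
take-away game: Grundy value = 15. Running XOR: 10 XOR 15 = 5
subtraction game: Grundy value = 7. Running XOR: 5 XOR 7 = 2
The combined Grundy value is 2.

2


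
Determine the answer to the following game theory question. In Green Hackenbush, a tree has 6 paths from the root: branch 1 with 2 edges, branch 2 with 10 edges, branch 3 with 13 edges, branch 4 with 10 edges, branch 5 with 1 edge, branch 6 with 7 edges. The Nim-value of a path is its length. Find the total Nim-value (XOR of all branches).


The tree has 6 branches from the ground vertex.
In Green Hackenbush, the Nim-value of a simple path of length k is k.
Branch 1: length 2, Nim-value = 2
Branch 2: length 10, Nim-value = 10
Branch 3: length 13, Nim-value = 13
Branch 4: length 10, Nim-value = 10
Branch 5: length 1, Nim-value = 1
Branch 6: length 7, Nim-value = 7
Total Nim-value = XOR of all branch values:
0 XOR 2 = 2
2 XOR 10 = 8
8 XOR 13 = 5
5 XOR 10 = 15
15 XOR 1 = 14
14 XOR 7 = 9
Nim-value of the tree = 9

9


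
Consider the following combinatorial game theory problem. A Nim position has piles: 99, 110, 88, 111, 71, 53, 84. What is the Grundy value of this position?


We need the XOR (exclusive or) of all pile sizes.
After XOR-ing pile 1 (size 99): 0 XOR 99 = 99
After XOR-ing pile 2 (size 110): 99 XOR 110 = 13
After XOR-ing pile 3 (size 88): 13 XOR 88 = 85
After XOR-ing pile 4 (size 111): 85 XOR 111 = 58
After XOR-ing pile 5 (size 71): 58 XOR 71 = 125
After XOR-ing pile 6 (size 53): 125 XOR 53 = 72
After XOR-ing pile 7 (size 84): 72 XOR 84 = 28
The Nim-value of this position is 28.

28


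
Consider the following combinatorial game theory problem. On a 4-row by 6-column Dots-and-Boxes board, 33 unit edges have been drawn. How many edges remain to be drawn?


Grid: 4 x 6 boxes, i.e. 5 rows and 7 columns of dots.
Horizontal edges: (rows + 1) * cols = 5 * 6 = 30
Vertical edges: rows * (cols + 1) = 4 * 7 = 28
Total edges: 30 + 28 = 58
Edges drawn: 33
Remaining: 58 - 33 = 25

25


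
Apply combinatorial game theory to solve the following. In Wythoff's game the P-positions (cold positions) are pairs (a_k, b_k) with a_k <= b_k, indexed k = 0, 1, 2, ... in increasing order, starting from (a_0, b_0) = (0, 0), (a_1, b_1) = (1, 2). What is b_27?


By Wythoff's theorem, a_k = floor(k * phi) and b_k = floor(k * phi^2) = a_k + k, where phi = (1 + sqrt(5))/2 is the golden ratio.
phi = (1 + sqrt(5))/2 = 1.618034
phi^2 = phi + 1 = 2.618034
k = 27
k * phi^2 = 27 * 2.618034 = 70.686918
b_27 = floor(k * phi^2) = 70 (check: a_27 + k = 43 + 27 = 70)

70


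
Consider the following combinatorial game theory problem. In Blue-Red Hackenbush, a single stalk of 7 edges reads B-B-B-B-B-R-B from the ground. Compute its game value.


Edges (from ground): B-B-B-B-B-R-B
By Berlekamp's sign-expansion rule, a Blue-Red Hackenbush stalk has the value of the surreal number whose sign sequence is the edge sequence with B -> + and R -> -.
Sign sequence: +++++-+
Trace the sign expansion in the surreal number tree, starting from 0:
Edge 1: B (sign +) -> bounds (0, +inf), value = 1
Edge 2: B (sign +) -> bounds (1, +inf), value = 2
Edge 3: B (sign +) -> bounds (2, +inf), value = 3
Edge 4: B (sign +) -> bounds (3, +inf), value = 4
Edge 5: B (sign +) -> bounds (4, +inf), value = 5
Edge 6: R (sign -) -> bounds (4, 5), value = 9/2
Edge 7: B (sign +) -> bounds (9/2, 5), value = 19/4
Game value = 19/4

19/4


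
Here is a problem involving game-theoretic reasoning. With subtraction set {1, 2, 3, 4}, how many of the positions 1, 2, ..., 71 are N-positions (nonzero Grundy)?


Subtraction set S = {1, 2, 3, 4}, so G(n) = n mod 5.
G(n) = 0 when n is a multiple of 5.
Multiples of 5 in [1, 71]: 14
N-positions (nonzero Grundy) = 71 - 14 = 57

57


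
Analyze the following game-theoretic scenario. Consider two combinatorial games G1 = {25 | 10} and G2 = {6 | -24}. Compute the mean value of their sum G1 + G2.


G1 = {25 | 10}, G2 = {6 | -24}
Each is a switch {a | b} with numbers a > b; its mean value is (a + b)/2, and mean value is additive over game sums: m(G1 + G2) = m(G1) + m(G2).
Mean of G1 = (25 + (10))/2 = 35/2 = 35/2
Mean of G2 = (6 + (-24))/2 = -18/2 = -9
Mean of G1 + G2 = 35/2 + -9 = 17/2

17/2


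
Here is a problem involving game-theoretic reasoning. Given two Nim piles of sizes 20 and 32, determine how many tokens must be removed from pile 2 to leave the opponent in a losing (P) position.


Piles: 20 and 32
Current XOR: 20 XOR 32 = 52 (non-zero, so this is an N-position).
To make the XOR zero, we need to find a move that balances the piles.
For pile 2 (size 32): target = 32 XOR 52 = 20
We reduce pile 2 from 32 to 20.
Tokens removed: 32 - 20 = 12
Verification: 20 XOR 20 = 0

12


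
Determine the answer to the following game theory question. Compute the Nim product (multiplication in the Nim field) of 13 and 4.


Nim multiplication is bilinear over XOR: (u XOR v) * w = (u*w) XOR (v*w).
So we split each operand into its bit components and XOR the pairwise Nim products.
13 = 1 + 4 + 8 (as XOR of powers of 2).
4 = 4 (as XOR of powers of 2).
Using the standard Nim-product table on single bits:
  2*2 = 3,   2*4 = 8,   2*8 = 12,
  4*4 = 6,   4*8 = 11,  8*8 = 13,
and  1*x = x (identity), k*l = l*k (commutative).
Pairwise Nim products:
  1 * 4 = 4
  4 * 4 = 6
  8 * 4 = 11
XOR them: 4 XOR 6 XOR 11 = 9.
Result: 13 * 4 = 9 (in Nim).

9


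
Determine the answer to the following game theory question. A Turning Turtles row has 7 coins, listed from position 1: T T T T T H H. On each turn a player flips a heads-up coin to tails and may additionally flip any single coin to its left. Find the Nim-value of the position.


Coins: T T T T T H H
Key fact: a single head at position k behaves exactly like a Nim heap of size k (turning it to T and optionally flipping a coin at j < k corresponds to moving the heap from k to j, or to 0), and heads combine as a disjunctive sum (two heads at the same place would cancel, matching j XOR j = 0). So the Nim-value is the XOR of the 1-indexed positions of the heads.
Face-up positions (1-indexed): [6, 7]
XOR 0 with 6: 0 XOR 6 = 6
XOR 6 with 7: 6 XOR 7 = 1
Nim-value = 1

1


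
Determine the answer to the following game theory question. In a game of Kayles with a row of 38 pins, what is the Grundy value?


Kayles: a move removes 1 or 2 adjacent pins from a contiguous row.
Removing pins from a row of k leaves two independent rows (a, b) with a + b = k - 1 (one pin) or a + b = k - 2 (two pins); an end removal gives a = 0.
By Sprague-Grundy, G(k) = mex{ G(a) XOR G(b) } over all these splits. G(0) = 0.
G(1): splits (0,0):0^0=0 -> mex({0}) = 1
G(2): splits (0,1):0^1=1 (0,0):0^0=0 -> mex({0, 1}) = 2
G(3): splits (0,2):0^2=2 (1,1):1^1=0 (0,1):0^1=1 -> mex({0, 1, 2}) = 3
G(4): splits (0,3):0^3=3 (1,2):1^2=3 (0,2):0^2=2 (1,1):1^1=0 -> mex({0, 2, 3}) = 1
G(5): splits (0,4):0^1=1 (1,3):1^3=2 (2,2):2^2=0 (0,3):0^3=3 (1,2):1^2=3 -> mex({0, 1, 2, 3}) = 4
G(6) = mex({0, 1, 2, 4}) = 3
G(7) = mex({0, 1, 3, 4, 5}) = 2
G(8) = mex({0, 2, 3, 5, 6}) = 1
G(9) = mex({0, 1, 2, 3, 6, 7}) = 4
G(10) = mex({0, 1, 3, 4, 5, 7}) = 2
G(11) = mex({0, 1, 2, 3, 4, 5}) = 6
G(12) = mex({0, 1, 2, 3, 5, 6, 7}) = 4
G(13) = mex({0, 2, 3, 4, 6, 7}) = 1
G(14) = mex({0, 1, 4, 5, 6, 7}) = 2
G(15) = mex({0, 1, 2, 3, 4, 5, 6}) = 7
G(16) = mex({0, 2, 3, 5, 6, 7}) = 1
G(17) = mex({0, 1, 2, 3, 5, 6, 7}) = 4
G(18) = mex({0, 1, 2, 4, 5, 6}) = 3
G(19) = mex({0, 1, 3, 4, 5, 7}) = 2
G(20) = mex({0, 2, 3, 4, 5, 6, 7}) = 1
G(21) = mex({0, 1, 2, 3, 5, 6, 7}) = 4
G(22) = mex({0, 1, 2, 3, 4, 5, 7}) = 6
G(23) = mex({0, 1, 2, 3, 4, 5, 6}) = 7
G(24) = mex({0, 1, 2, 3, 5, 6, 7}) = 4
G(25) = mex({0, 2, 3, 4, 6, 7}) = 1
G(26) = mex({0, 1, 3, 4, 5, 6, 7}) = 2
G(27) = mex({0, 1, 2, 3, 4, 5, 6, 7}) = 8
G(28) = mex({0, 1, 2, 3, 4, 6, 7, 8}) = 5
G(29) = mex({0, 1, 2, 3, 5, 6, 7, 8, 9}) = 4
G(30) = mex({0, 1, 2, 3, 4, 5, 6, 9, 10}) = 7
G(31) = mex({0, 1, 3, 4, 5, 7, 10, 11}) = 2
G(32) = mex({0, 2, 3, 4, 5, 6, 7, 9, 11}) = 1
G(33) = mex({0, 1, 2, 3, 4, 5, 6, 7, 9, 12}) = 8
G(34) = mex({0, 1, 2, 3, 4, 5, 7, 8, 11, 12}) = 6
G(35) = mex({0, 1, 2, 3, 4, 5, 6, 8, 9, 10, 11}) = 7
G(36) = mex({0, 1, 2, 3, 5, 6, 7, 9, 10}) = 4
G(37) = mex({0, 2, 3, 4, 6, 7, 9, 10, 11, 12}) = 1
G(38) = mex({0, 1, 3, 4, 5, 6, 7, 9, 10, 11, 12}) = 2
Therefore G(38) = 2.

2


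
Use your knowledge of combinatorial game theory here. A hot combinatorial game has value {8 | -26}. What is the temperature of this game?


The game is {8 | -26}, a switch {a | b} with numbers a > b.
Cooling {a | b} by t gives {a - t | b + t}, which stops being hot when a - t = b + t, i.e. at t = (a - b)/2. So the temperature of a switch is (a - b)/2.
Temperature = (Left option - Right option) / 2
= (8 - (-26)) / 2
= 34 / 2
= 17

17


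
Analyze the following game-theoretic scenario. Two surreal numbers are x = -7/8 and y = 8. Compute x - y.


x = -7/8, y = 8
Converting to common denominator: 8
x = -7/8, y = 64/8
x - y = -7/8 - 8 = -71/8

-71/8


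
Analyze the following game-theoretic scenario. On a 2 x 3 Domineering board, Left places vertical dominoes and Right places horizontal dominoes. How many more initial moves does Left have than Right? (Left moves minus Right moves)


Board is 2 x 3 (rows x cols).
Left (vertical) placements: (rows-1) * cols = 1 * 3 = 3
Right (horizontal) placements: rows * (cols-1) = 2 * 2 = 4
Advantage = Left - Right = 3 - 4 = -1

-1


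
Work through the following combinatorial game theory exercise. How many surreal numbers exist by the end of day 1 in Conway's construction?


Day 0: {|} = 0 is born. Count = 1.
Day n: the number of surreal numbers born by day n is 2^(n+1) - 1.
By day 0: 2^1 - 1 = 1
By day 1: 2^2 - 1 = 3
By day 1: 3 surreal numbers.

3


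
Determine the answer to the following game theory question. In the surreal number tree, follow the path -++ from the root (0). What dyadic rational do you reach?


Sign expansion: -++
Rule: track bounds (lo, hi), initially (-inf, +inf). On '+', the current value becomes lo and we move to the simplest number in (value, hi): value + 1 if hi = +inf, otherwise the midpoint (value + hi)/2. On '-', the current value becomes hi and we move to value - 1 if lo = -inf, otherwise the midpoint (lo + value)/2.
Start at 0.
Step 1: sign = -, move left. Bounds: (-inf, 0). Value = -1
Step 2: sign = +, move right. Bounds: (-1, 0). Value = -1/2
Step 3: sign = +, move right. Bounds: (-1/2, 0). Value = -1/4
The surreal number with sign expansion -++ is -1/4.

-1/4


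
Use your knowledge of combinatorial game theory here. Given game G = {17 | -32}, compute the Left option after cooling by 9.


Original game: {17 | -32} (a switch {a | b} with a > b).
Cooling by t (for t below the temperature (a - b)/2 = 49/2) taxes each move by t: {a | b} cooled by t is {a - t | b + t}.
Cooling amount: t = 9
Cooled Left option: 17 - 9 = 8
Cooled Right option: -32 + 9 = -23
Cooled game: {8 | -23}
Left option = 8

8


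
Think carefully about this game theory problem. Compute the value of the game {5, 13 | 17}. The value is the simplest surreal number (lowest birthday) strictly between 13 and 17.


Left options: {5, 13}, max = 13
Right options: {17}, min = 17
All options are numbers and max(Left) < min(Right), so by the simplicity theorem the value is the simplest (earliest-born) number strictly between 13 and 17.
Integers 14 through 16 all lie strictly between 13 and 17.
Among integers, the simplest (lowest birthday = smallest |n|; 0 is born on day 0, +-n on day n) is 14.
No non-integer in the interval can be simpler: if x is a non-integer in the interval, then floor(x) or ceil(x) also lies in the interval (the interval contains an integer), and both are proper prefixes of x's sign expansion, i.e. born earlier. So the game value is 14.
Game value = 14

14


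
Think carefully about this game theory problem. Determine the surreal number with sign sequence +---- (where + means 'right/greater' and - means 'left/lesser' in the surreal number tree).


Sign expansion: +----
Rule: track bounds (lo, hi), initially (-inf, +inf). On '+', the current value becomes lo and we move to the simplest number in (value, hi): value + 1 if hi = +inf, otherwise the midpoint (value + hi)/2. On '-', the current value becomes hi and we move to value - 1 if lo = -inf, otherwise the midpoint (lo + value)/2.
Start at 0.
Step 1: sign = +, move right. Bounds: (0, +inf). Value = 1
Step 2: sign = -, move left. Bounds: (0, 1). Value = 1/2
Step 3: sign = -, move left. Bounds: (0, 1/2). Value = 1/4
Step 4: sign = -, move left. Bounds: (0, 1/4). Value = 1/8
Step 5: sign = -, move left. Bounds: (0, 1/8). Value = 1/16
The surreal number with sign expansion +---- is 1/16.

1/16


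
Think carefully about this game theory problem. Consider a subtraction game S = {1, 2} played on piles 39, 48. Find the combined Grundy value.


Subtraction set: {1, 2}
For this subtraction set, G(n) = n mod 3 (period = max + 1 = 3).
Pile 1 (size 39): G(39) = 39 mod 3 = 0
Pile 2 (size 48): G(48) = 48 mod 3 = 0
Total Grundy value = XOR of all: 0 XOR 0 = 0

0


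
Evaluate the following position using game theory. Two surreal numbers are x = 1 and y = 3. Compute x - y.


x = 1, y = 3
x - y = 1 - 3 = -2

-2


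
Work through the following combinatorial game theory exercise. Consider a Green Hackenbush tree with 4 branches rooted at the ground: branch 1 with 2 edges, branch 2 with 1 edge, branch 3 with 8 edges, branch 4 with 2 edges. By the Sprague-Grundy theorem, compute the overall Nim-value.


The tree has 4 branches from the ground vertex.
In Green Hackenbush, the Nim-value of a simple path of length k is k.
Branch 1: length 2, Nim-value = 2
Branch 2: length 1, Nim-value = 1
Branch 3: length 8, Nim-value = 8
Branch 4: length 2, Nim-value = 2
Total Nim-value = XOR of all branch values:
0 XOR 2 = 2
2 XOR 1 = 3
3 XOR 8 = 11
11 XOR 2 = 9
Nim-value of the tree = 9

9


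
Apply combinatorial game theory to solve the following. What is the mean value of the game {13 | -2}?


Game = {13 | -2}, a switch {a | b} with numbers a > b.
Its thermograph has left wall a - t and right wall b + t, which meet at t = (a - b)/2, where both equal (a + b)/2. So the mast (mean value) is at (a + b)/2.
Mean = (13 + (-2))/2 = 11/2 = 11/2

11/2


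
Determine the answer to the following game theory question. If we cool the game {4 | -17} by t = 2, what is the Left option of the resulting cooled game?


Original game: {4 | -17} (a switch {a | b} with a > b).
Cooling by t (for t below the temperature (a - b)/2 = 21/2) taxes each move by t: {a | b} cooled by t is {a - t | b + t}.
Cooling amount: t = 2
Cooled Left option: 4 - 2 = 2
Cooled Right option: -17 + 2 = -15
Cooled game: {2 | -15}
Left option = 2

2


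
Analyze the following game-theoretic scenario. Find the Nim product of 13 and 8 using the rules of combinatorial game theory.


Nim multiplication is bilinear over XOR: (u XOR v) * w = (u*w) XOR (v*w).
So we split each operand into its bit components and XOR the pairwise Nim products.
13 = 1 + 4 + 8 (as XOR of powers of 2).
8 = 8 (as XOR of powers of 2).
Using the standard Nim-product table on single bits:
  2*2 = 3,   2*4 = 8,   2*8 = 12,
  4*4 = 6,   4*8 = 11,  8*8 = 13,
and  1*x = x (identity), k*l = l*k (commutative).
Pairwise Nim products:
  1 * 8 = 8
  4 * 8 = 11
  8 * 8 = 13
XOR them: 8 XOR 11 XOR 13 = 14.
Result: 13 * 8 = 14 (in Nim).

14


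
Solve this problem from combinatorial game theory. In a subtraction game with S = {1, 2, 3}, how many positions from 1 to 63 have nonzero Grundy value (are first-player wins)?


Subtraction set S = {1, 2, 3}, so G(n) = n mod 4.
G(n) = 0 when n is a multiple of 4.
Multiples of 4 in [1, 63]: 15
N-positions (nonzero Grundy) = 63 - 15 = 48

48


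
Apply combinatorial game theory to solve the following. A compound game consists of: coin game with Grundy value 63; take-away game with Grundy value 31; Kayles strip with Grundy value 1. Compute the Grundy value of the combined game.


By the Sprague-Grundy theorem, the Grundy value of a sum of games is the XOR of individual Grundy values.
coin game: Grundy value = 63. Running XOR: 0 XOR 63 = 63
take-away game: Grundy value = 31. Running XOR: 63 XOR 31 = 32
Kayles strip: Grundy value = 1. Running XOR: 32 XOR 1 = 33
The combined Grundy value is 33.

33


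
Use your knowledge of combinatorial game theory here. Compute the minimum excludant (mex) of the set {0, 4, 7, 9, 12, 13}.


Set = {0, 4, 7, 9, 12, 13}
0 is in the set.
1 is NOT in the set. This is the mex.
mex = 1

1


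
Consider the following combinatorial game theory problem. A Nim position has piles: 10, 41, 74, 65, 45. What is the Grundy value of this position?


We need the XOR (exclusive or) of all pile sizes.
After XOR-ing pile 1 (size 10): 0 XOR 10 = 10
After XOR-ing pile 2 (size 41): 10 XOR 41 = 35
After XOR-ing pile 3 (size 74): 35 XOR 74 = 105
After XOR-ing pile 4 (size 65): 105 XOR 65 = 40
After XOR-ing pile 5 (size 45): 40 XOR 45 = 5
The Nim-value of this position is 5.

5


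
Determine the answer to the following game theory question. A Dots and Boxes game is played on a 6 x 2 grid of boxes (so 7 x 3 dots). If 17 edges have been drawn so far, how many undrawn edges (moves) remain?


Grid: 6 x 2 boxes, i.e. 7 rows and 3 columns of dots.
Horizontal edges: (rows + 1) * cols = 7 * 2 = 14
Vertical edges: rows * (cols + 1) = 6 * 3 = 18
Total edges: 14 + 18 = 32
Edges drawn: 17
Remaining: 32 - 17 = 15

15


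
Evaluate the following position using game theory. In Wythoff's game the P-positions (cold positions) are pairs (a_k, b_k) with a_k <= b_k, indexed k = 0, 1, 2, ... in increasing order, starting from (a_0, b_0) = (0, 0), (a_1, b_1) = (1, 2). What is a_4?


By Wythoff's theorem, a_k = floor(k * phi) and b_k = floor(k * phi^2) = a_k + k, where phi = (1 + sqrt(5))/2 is the golden ratio.
phi = (1 + sqrt(5))/2 = 1.618034
k = 4
k * phi = 4 * 1.618034 = 6.472136
a_4 = floor(k * phi) = 6

6


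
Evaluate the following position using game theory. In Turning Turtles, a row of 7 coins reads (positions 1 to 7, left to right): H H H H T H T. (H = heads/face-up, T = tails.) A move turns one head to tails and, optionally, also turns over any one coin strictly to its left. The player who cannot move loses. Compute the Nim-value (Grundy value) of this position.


Coins: H H H H T H T
Key fact: a single head at position k behaves exactly like a Nim heap of size k (turning it to T and optionally flipping a coin at j < k corresponds to moving the heap from k to j, or to 0), and heads combine as a disjunctive sum (two heads at the same place would cancel, matching j XOR j = 0). So the Nim-value is the XOR of the 1-indexed positions of the heads.
Face-up positions (1-indexed): [1, 2, 3, 4, 6]
XOR 0 with 1: 0 XOR 1 = 1
XOR 1 with 2: 1 XOR 2 = 3
XOR 3 with 3: 3 XOR 3 = 0
XOR 0 with 4: 0 XOR 4 = 4
XOR 4 with 6: 4 XOR 6 = 2
Nim-value = 2

2


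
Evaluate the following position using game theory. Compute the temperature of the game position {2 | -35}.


The game is {2 | -35}, a switch {a | b} with numbers a > b.
Cooling {a | b} by t gives {a - t | b + t}, which stops being hot when a - t = b + t, i.e. at t = (a - b)/2. So the temperature of a switch is (a - b)/2.
Temperature = (Left option - Right option) / 2
= (2 - (-35)) / 2
= 37 / 2
= 37/2

37/2


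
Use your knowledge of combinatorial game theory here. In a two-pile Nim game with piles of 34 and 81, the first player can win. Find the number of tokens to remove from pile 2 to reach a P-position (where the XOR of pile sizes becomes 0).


Piles: 34 and 81
Current XOR: 34 XOR 81 = 115 (non-zero, so this is an N-position).
To make the XOR zero, we need to find a move that balances the piles.
For pile 2 (size 81): target = 81 XOR 115 = 34
We reduce pile 2 from 81 to 34.
Tokens removed: 81 - 34 = 47
Verification: 34 XOR 34 = 0

47


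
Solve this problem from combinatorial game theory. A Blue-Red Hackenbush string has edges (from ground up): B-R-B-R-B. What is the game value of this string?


Edges (from ground): B-R-B-R-B
By Berlekamp's sign-expansion rule, a Blue-Red Hackenbush stalk has the value of the surreal number whose sign sequence is the edge sequence with B -> + and R -> -.
Sign sequence: +-+-+
Trace the sign expansion in the surreal number tree, starting from 0:
Edge 1: B (sign +) -> bounds (0, +inf), value = 1
Edge 2: R (sign -) -> bounds (0, 1), value = 1/2
Edge 3: B (sign +) -> bounds (1/2, 1), value = 3/4
Edge 4: R (sign -) -> bounds (1/2, 3/4), value = 5/8
Edge 5: B (sign +) -> bounds (5/8, 3/4), value = 11/16
Game value = 11/16

11/16


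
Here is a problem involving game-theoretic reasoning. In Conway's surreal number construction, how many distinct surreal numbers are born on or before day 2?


Day 0: {|} = 0 is born. Count = 1.
Day n: the number of surreal numbers born by day n is 2^(n+1) - 1.
By day 0: 2^1 - 1 = 1
By day 1: 2^2 - 1 = 3
By day 2: 2^3 - 1 = 7
By day 2: 7 surreal numbers.

7


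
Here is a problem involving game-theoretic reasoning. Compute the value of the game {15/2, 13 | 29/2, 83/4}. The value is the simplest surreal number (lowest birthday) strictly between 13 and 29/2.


Left options: {15/2, 13}, max = 13
Right options: {29/2, 83/4}, min = 29/2
All options are numbers and max(Left) < min(Right), so by the simplicity theorem the value is the simplest (earliest-born) number strictly between 13 and 29/2.
The only integer strictly between 13 and 29/2 is 14.
No non-integer in the interval can be simpler: if x is a non-integer in the interval, then floor(x) or ceil(x) also lies in the interval (the interval contains an integer), and both are proper prefixes of x's sign expansion, i.e. born earlier. So the game value is 14.
Game value = 14

14


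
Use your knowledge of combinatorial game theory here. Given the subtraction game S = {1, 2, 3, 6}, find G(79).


The subtraction set is S = {1, 2, 3, 6}.
G(k) = mex{ G(k - s) : s in S, s <= k }. We compute iteratively: G(0) = 0.
G(1) = mex({0}) = 1
G(2) = mex({0, 1}) = 2
G(3) = mex({0, 1, 2}) = 3
G(4) = mex({1, 2, 3}) = 0
G(5) = mex({0, 2, 3}) = 1
G(6) = mex({0, 1, 3}) = 2
G(7) = mex({0, 1, 2}) = 3
G(8) = mex({1, 2, 3}) = 0
G(9) = mex({0, 2, 3}) = 1
Observe that G(4)..G(9) = 0, 1, 2, 3, 0, 1 repeats G(0)..G(5) = 0, 1, 2, 3, 0, 1.
For k >= max(S) = 6, G(k) is determined by the previous 6 values G(k-6)..G(k-1); a window of 6 consecutive values has recurred shifted by 4, so by induction G(k + 4) = G(k) for all k >= 0: the sequence is periodic from the start with period 4.
One period: G(0..3) = 0, 1, 2, 3.
79 mod 4 = 3, so G(79) = G(3) = 3.

3


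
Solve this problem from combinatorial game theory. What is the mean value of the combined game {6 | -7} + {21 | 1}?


G1 = {6 | -7}, G2 = {21 | 1}
Each is a switch {a | b} with numbers a > b; its mean value is (a + b)/2, and mean value is additive over game sums: m(G1 + G2) = m(G1) + m(G2).
Mean of G1 = (6 + (-7))/2 = -1/2 = -1/2
Mean of G2 = (21 + (1))/2 = 22/2 = 11
Mean of G1 + G2 = -1/2 + 11 = 21/2

21/2


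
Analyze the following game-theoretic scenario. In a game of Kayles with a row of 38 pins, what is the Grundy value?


Kayles: a move removes 1 or 2 adjacent pins from a contiguous row.
Removing pins from a row of k leaves two independent rows (a, b) with a + b = k - 1 (one pin) or a + b = k - 2 (two pins); an end removal gives a = 0.
By Sprague-Grundy, G(k) = mex{ G(a) XOR G(b) } over all these splits. G(0) = 0.
G(1): splits (0,0):0^0=0 -> mex({0}) = 1
G(2): splits (0,1):0^1=1 (0,0):0^0=0 -> mex({0, 1}) = 2
G(3): splits (0,2):0^2=2 (1,1):1^1=0 (0,1):0^1=1 -> mex({0, 1, 2}) = 3
G(4): splits (0,3):0^3=3 (1,2):1^2=3 (0,2):0^2=2 (1,1):1^1=0 -> mex({0, 2, 3}) = 1
G(5): splits (0,4):0^1=1 (1,3):1^3=2 (2,2):2^2=0 (0,3):0^3=3 (1,2):1^2=3 -> mex({0, 1, 2, 3}) = 4
G(6) = mex({0, 1, 2, 4}) = 3
G(7) = mex({0, 1, 3, 4, 5}) = 2
G(8) = mex({0, 2, 3, 5, 6}) = 1
G(9) = mex({0, 1, 2, 3, 6, 7}) = 4
G(10) = mex({0, 1, 3, 4, 5, 7}) = 2
G(11) = mex({0, 1, 2, 3, 4, 5}) = 6
G(12) = mex({0, 1, 2, 3, 5, 6, 7}) = 4
G(13) = mex({0, 2, 3, 4, 6, 7}) = 1
G(14) = mex({0, 1, 4, 5, 6, 7}) = 2
G(15) = mex({0, 1, 2, 3, 4, 5, 6}) = 7
G(16) = mex({0, 2, 3, 5, 6, 7}) = 1
G(17) = mex({0, 1, 2, 3, 5, 6, 7}) = 4
G(18) = mex({0, 1, 2, 4, 5, 6}) = 3
G(19) = mex({0, 1, 3, 4, 5, 7}) = 2
G(20) = mex({0, 2, 3, 4, 5, 6, 7}) = 1
G(21) = mex({0, 1, 2, 3, 5, 6, 7}) = 4
G(22) = mex({0, 1, 2, 3, 4, 5, 7}) = 6
G(23) = mex({0, 1, 2, 3, 4, 5, 6}) = 7
G(24) = mex({0, 1, 2, 3, 5, 6, 7}) = 4
G(25) = mex({0, 2, 3, 4, 6, 7}) = 1
G(26) = mex({0, 1, 3, 4, 5, 6, 7}) = 2
G(27) = mex({0, 1, 2, 3, 4, 5, 6, 7}) = 8
G(28) = mex({0, 1, 2, 3, 4, 6, 7, 8}) = 5
G(29) = mex({0, 1, 2, 3, 5, 6, 7, 8, 9}) = 4
G(30) = mex({0, 1, 2, 3, 4, 5, 6, 9, 10}) = 7
G(31) = mex({0, 1, 3, 4, 5, 7, 10, 11}) = 2
G(32) = mex({0, 2, 3, 4, 5, 6, 7, 9, 11}) = 1
G(33) = mex({0, 1, 2, 3, 4, 5, 6, 7, 9, 12}) = 8
G(34) = mex({0, 1, 2, 3, 4, 5, 7, 8, 11, 12}) = 6
G(35) = mex({0, 1, 2, 3, 4, 5, 6, 8, 9, 10, 11}) = 7
G(36) = mex({0, 1, 2, 3, 5, 6, 7, 9, 10}) = 4
G(37) = mex({0, 2, 3, 4, 6, 7, 9, 10, 11, 12}) = 1
G(38) = mex({0, 1, 3, 4, 5, 6, 7, 9, 10, 11, 12}) = 2
Therefore G(38) = 2.

2


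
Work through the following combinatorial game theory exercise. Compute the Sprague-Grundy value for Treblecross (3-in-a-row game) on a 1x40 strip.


Treblecross: place X on empty cells; 3-in-a-row wins.
Playing within two cells of an existing X lets the opponent win at once, so sensible play treats the cells i-2..i+2 around each X as dead. The player left with no safe cell loses, so this is a normal-play take-away game on strips of safe cells.
Placing X at cell i (0-indexed) of a strip of k safe cells leaves independent strips of sizes max(0, i-2) and max(0, k-i-3). Hence G(k) = mex{ G(max(0,i-2)) XOR G(max(0,k-i-3)) : 0 <= i < k }, with G(0) = 0.
G(1): splits (0,0):0^0=0 -> mex({0}) = 1
G(2): splits (0,0):0^0=0 -> mex({0}) = 1
G(3): splits (0,0):0^0=0 -> mex({0}) = 1
G(4): splits (0,1):0^1=1 (0,0):0^0=0 -> mex({0, 1}) = 2
G(5): splits (0,2):0^1=1 (0,1):0^1=1 (0,0):0^0=0 -> mex({0, 1}) = 2
G(6) = mex({1}) = 0
G(7) = mex({0, 1, 2}) = 3
G(8) = mex({0, 1, 2}) = 3
G(9) = mex({0, 2}) = 1
G(10) = mex({0, 2, 3}) = 1
G(11) = mex({0, 3}) = 1
G(12) = mex({1, 3}) = 0
G(13) = mex({0, 1, 2, 3}) = 4
G(14) = mex({0, 1, 2}) = 3
G(15) = mex({0, 1, 2}) = 3
G(16) = mex({0, 1, 2, 4}) = 3
G(17) = mex({0, 1, 3, 4}) = 2
G(18) = mex({0, 1, 3, 4}) = 2
G(19) = mex({0, 1, 3, 5}) = 2
G(20) = mex({0, 1, 2, 3, 5}) = 4
G(21) = mex({0, 1, 2, 3, 5}) = 4
G(22) = mex({1, 2, 6}) = 0
G(23) = mex({0, 1, 2, 3, 4, 6}) = 5
G(24) = mex({0, 1, 2, 3, 4}) = 5
G(25) = mex({0, 1, 3, 4, 7}) = 2
G(26) = mex({0, 1, 3, 4, 5, 7}) = 2
G(27) = mex({0, 1, 3, 5}) = 2
G(28) = mex({0, 1, 2, 5}) = 3
G(29) = mex({0, 1, 2, 4, 5, 6}) = 3
G(30) = mex({1, 2, 4, 6}) = 0
G(31) = mex({0, 1, 2, 3, 4, 6}) = 5
G(32) = mex({1, 2, 3, 4, 7}) = 0
G(33) = mex({0, 3, 7}) = 1
G(34) = mex({0, 2, 3, 5, 7}) = 1
G(35) = mex({0, 2, 3, 5, 6}) = 1
G(36) = mex({0, 1, 2, 5, 6}) = 3
G(37) = mex({0, 1, 2, 4, 5, 6}) = 3
G(38) = mex({0, 1, 2, 4}) = 3
G(39) = mex({0, 1, 2, 3, 4, 7}) = 5
G(40) = mex({0, 1, 2, 3, 4, 5, 7}) = 6
Therefore G(40) = 6.

6


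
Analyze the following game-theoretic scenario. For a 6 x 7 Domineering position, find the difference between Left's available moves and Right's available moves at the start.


Board is 6 x 7 (rows x cols).
Left (vertical) placements: (rows-1) * cols = 5 * 7 = 35
Right (horizontal) placements: rows * (cols-1) = 6 * 6 = 36
Advantage = Left - Right = 35 - 36 = -1

-1


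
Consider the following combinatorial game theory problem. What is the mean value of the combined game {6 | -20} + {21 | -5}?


G1 = {6 | -20}, G2 = {21 | -5}
Each is a switch {a | b} with numbers a > b; its mean value is (a + b)/2, and mean value is additive over game sums: m(G1 + G2) = m(G1) + m(G2).
Mean of G1 = (6 + (-20))/2 = -14/2 = -7
Mean of G2 = (21 + (-5))/2 = 16/2 = 8
Mean of G1 + G2 = -7 + 8 = 1

1


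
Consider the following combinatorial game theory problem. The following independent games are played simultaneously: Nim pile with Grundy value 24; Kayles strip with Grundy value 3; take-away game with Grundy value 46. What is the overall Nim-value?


By the Sprague-Grundy theorem, the Grundy value of a sum of games is the XOR of individual Grundy values.
Nim pile: Grundy value = 24. Running XOR: 0 XOR 24 = 24
Kayles strip: Grundy value = 3. Running XOR: 24 XOR 3 = 27
take-away game: Grundy value = 46. Running XOR: 27 XOR 46 = 53
The combined Grundy value is 53.

53


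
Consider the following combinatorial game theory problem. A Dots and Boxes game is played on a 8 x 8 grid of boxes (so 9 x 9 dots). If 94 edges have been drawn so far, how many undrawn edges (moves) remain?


Grid: 8 x 8 boxes, i.e. 9 rows and 9 columns of dots.
Horizontal edges: (rows + 1) * cols = 9 * 8 = 72
Vertical edges: rows * (cols + 1) = 8 * 9 = 72
Total edges: 72 + 72 = 144
Edges drawn: 94
Remaining: 144 - 94 = 50

50


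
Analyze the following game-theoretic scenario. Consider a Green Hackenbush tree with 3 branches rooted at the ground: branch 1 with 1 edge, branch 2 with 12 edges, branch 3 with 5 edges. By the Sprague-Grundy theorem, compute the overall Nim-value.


The tree has 3 branches from the ground vertex.
In Green Hackenbush, the Nim-value of a simple path of length k is k.
Branch 1: length 1, Nim-value = 1
Branch 2: length 12, Nim-value = 12
Branch 3: length 5, Nim-value = 5
Total Nim-value = XOR of all branch values:
0 XOR 1 = 1
1 XOR 12 = 13
13 XOR 5 = 8
Nim-value of the tree = 8

8


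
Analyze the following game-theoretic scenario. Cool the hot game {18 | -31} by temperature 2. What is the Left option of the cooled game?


Original game: {18 | -31} (a switch {a | b} with a > b).
Cooling by t (for t below the temperature (a - b)/2 = 49/2) taxes each move by t: {a | b} cooled by t is {a - t | b + t}.
Cooling amount: t = 2
Cooled Left option: 18 - 2 = 16
Cooled Right option: -31 + 2 = -29
Cooled game: {16 | -29}
Left option = 16

16


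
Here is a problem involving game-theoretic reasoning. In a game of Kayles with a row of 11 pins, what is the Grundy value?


Kayles: a move removes 1 or 2 adjacent pins from a contiguous row.
Removing pins from a row of k leaves two independent rows (a, b) with a + b = k - 1 (one pin) or a + b = k - 2 (two pins); an end removal gives a = 0.
By Sprague-Grundy, G(k) = mex{ G(a) XOR G(b) } over all these splits. G(0) = 0.
G(1): splits (0,0):0^0=0 -> mex({0}) = 1
G(2): splits (0,1):0^1=1 (0,0):0^0=0 -> mex({0, 1}) = 2
G(3): splits (0,2):0^2=2 (1,1):1^1=0 (0,1):0^1=1 -> mex({0, 1, 2}) = 3
G(4): splits (0,3):0^3=3 (1,2):1^2=3 (0,2):0^2=2 (1,1):1^1=0 -> mex({0, 2, 3}) = 1
G(5): splits (0,4):0^1=1 (1,3):1^3=2 (2,2):2^2=0 (0,3):0^3=3 (1,2):1^2=3 -> mex({0, 1, 2, 3}) = 4
G(6) = mex({0, 1, 2, 4}) = 3
G(7) = mex({0, 1, 3, 4, 5}) = 2
G(8) = mex({0, 2, 3, 5, 6}) = 1
G(9) = mex({0, 1, 2, 3, 6, 7}) = 4
G(10) = mex({0, 1, 3, 4, 5, 7}) = 2
G(11) = mex({0, 1, 2, 3, 4, 5}) = 6
Therefore G(11) = 6.

6
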